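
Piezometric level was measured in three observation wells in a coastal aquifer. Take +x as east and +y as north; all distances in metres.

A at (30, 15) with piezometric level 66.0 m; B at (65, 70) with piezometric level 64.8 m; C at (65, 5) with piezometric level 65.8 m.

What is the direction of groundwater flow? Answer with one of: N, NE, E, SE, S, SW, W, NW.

Differences from A: to B (Δx, Δy, Δh) = (35, 55, -1.2); to C = (35, -10, -0.2).
Solve a·Δx + b·Δy = Δh: det = 35·(-10) − 35·55 = -2275.
∂h/∂x = [(-1.2)·(-10) − (-0.2)·55] / -2275 = -0.01011
∂h/∂y = [35·(-0.2) − 35·(-1.2)] / -2275 = -0.01538
Flow = −∇h = (+0.01011 east, +0.01538 north), which points northeast.

NE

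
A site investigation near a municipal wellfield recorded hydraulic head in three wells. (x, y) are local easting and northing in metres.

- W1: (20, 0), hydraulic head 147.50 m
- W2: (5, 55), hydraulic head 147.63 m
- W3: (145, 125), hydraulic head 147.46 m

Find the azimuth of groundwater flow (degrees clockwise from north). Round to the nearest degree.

130°

With h = a·x + b·y + c and W1 as origin, the differences give:
  (-15)·a + 55·b = +0.13
  125·a + 125·b = -0.04
Eliminate b (×125 and ×55, subtract): -8750·a = 18.450 → a = ∂h/∂x = -0.002109
Back-substitute: b = ∂h/∂y = +0.001789.
Flow direction (−∇h) has components (+0.002109 E, -0.001789 N).
Azimuth = atan2(E, N) = atan2(+0.002109, -0.001789) = 130.3° ≈ 130°.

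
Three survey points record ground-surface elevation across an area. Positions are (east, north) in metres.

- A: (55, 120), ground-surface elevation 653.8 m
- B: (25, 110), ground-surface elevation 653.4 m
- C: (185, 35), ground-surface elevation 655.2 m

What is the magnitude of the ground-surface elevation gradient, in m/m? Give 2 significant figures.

Taking A as reference: B−A = (-30, -10, -0.4); C−A = (130, -85, +1.4).
Solve a·Δx + b·Δy = Δz: det = (-30)·(-85) − 130·(-10) = 3850.
∂z/∂x = [(-0.4)·(-85) − (+1.4)·(-10)] / 3850 = +0.01247
∂z/∂y = [(-30)·(+1.4) − 130·(-0.4)] / 3850 = +0.002597
|∇f| = √(0.01247² + 0.002597²) = 0.01274 m/m

0.013 m/m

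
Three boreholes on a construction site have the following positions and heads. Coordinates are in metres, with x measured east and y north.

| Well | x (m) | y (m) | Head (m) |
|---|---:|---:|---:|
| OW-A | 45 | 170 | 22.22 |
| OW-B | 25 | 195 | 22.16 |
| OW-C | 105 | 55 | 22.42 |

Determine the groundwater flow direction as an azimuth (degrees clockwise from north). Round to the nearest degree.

282°

Differences from OW-A: to OW-B (Δx, Δy, Δh) = (-20, 25, -0.06); to OW-C = (60, -115, +0.20).
Determinant of the coordinate differences = (-20)·(-115) − 60·25 = 800.
∂h/∂x = [(-0.06)·(-115) − (+0.20)·25] / 800 = +0.002375
∂h/∂y = [(-20)·(+0.20) − 60·(-0.06)] / 800 = -0.0005000
Flow direction (−∇h) has components (-0.002375 E, +0.0005000 N).
Azimuth = atan2(E, N) = atan2(-0.002375, +0.0005000) = 281.9° ≈ 282°.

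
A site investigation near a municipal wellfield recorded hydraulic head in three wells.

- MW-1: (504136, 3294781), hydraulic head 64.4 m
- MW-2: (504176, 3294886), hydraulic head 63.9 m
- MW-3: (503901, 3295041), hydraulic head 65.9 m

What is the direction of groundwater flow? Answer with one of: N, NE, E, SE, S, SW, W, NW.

E

With h = a·x + b·y + c and MW-1 as origin, the differences give:
  40·a + 105·b = -0.5
  (-235)·a + 260·b = +1.5
Eliminate b (×260 and ×105, subtract): 35075·a = -287.50 → a = ∂h/∂x = -0.008197
Back-substitute: b = ∂h/∂y = -0.001639.
Flow = −∇h = (+0.008197 east, +0.001639 north), which points east.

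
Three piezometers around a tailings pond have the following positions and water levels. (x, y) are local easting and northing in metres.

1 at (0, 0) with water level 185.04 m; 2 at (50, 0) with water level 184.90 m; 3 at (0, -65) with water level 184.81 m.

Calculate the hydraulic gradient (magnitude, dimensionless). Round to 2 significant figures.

∂h/∂x = (184.90 − 185.04) / (50 − 0) = -0.002800
∂h/∂y = (184.81 − 185.04) / (-65 − 0) = +0.003538
|∇h| = √(-0.002800² + 0.003538²) = 0.004512

0.0045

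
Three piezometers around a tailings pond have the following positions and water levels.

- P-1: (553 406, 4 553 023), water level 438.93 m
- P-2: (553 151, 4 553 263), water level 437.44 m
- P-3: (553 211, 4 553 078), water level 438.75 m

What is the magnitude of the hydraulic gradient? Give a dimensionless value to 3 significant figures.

With h = a·x + b·y + c and P-1 as origin, the differences give:
  (-255)·a + 240·b = -1.49
  (-195)·a + 55·b = -0.18
Eliminate b (×55 and ×240, subtract): 32775·a = -38.750 → a = ∂h/∂x = -0.001182
Back-substitute: b = ∂h/∂y = -0.007465.
|∇h| = √(-0.001182² + -0.007465²) = 0.007558

0.00756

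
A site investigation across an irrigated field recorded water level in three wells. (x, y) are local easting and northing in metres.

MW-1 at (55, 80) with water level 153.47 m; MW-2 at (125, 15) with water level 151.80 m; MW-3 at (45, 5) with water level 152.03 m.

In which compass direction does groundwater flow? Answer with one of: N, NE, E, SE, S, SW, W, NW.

Differences from MW-1: to MW-2 (Δx, Δy, Δh) = (70, -65, -1.67); to MW-3 = (-10, -75, -1.44).
Solve a·Δx + b·Δy = Δh: det = 70·(-75) − (-10)·(-65) = -5900.
∂h/∂x = [(-1.67)·(-75) − (-1.44)·(-65)] / -5900 = -0.005364
∂h/∂y = [70·(-1.44) − (-10)·(-1.67)] / -5900 = +0.01992
Flow = −∇h = (+0.005364 east, -0.01992 north), which points south.

S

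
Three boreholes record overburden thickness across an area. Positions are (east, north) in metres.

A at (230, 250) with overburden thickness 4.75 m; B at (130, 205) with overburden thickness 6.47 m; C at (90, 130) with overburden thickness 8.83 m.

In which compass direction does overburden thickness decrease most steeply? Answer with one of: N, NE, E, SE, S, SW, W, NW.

Differences from A: to B (Δx, Δy, Δh) = (-100, -45, +1.72); to C = (-140, -120, +4.08).
Solve a·Δx + b·Δy = Δd: det = (-100)·(-120) − (-140)·(-45) = 5700.
∂d/∂x = [(+1.72)·(-120) − (+4.08)·(-45)] / 5700 = -0.004000
∂d/∂y = [(-100)·(+4.08) − (-140)·(+1.72)] / 5700 = -0.02933
Steepest decrease is along −∇f = (+0.004000 E, +0.02933 N) → north.

N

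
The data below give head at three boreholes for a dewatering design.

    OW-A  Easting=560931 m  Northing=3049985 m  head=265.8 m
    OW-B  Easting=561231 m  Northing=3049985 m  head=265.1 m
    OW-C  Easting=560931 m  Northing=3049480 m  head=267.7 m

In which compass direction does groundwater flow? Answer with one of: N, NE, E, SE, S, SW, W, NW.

NE

∂h/∂x = (265.1 − 265.8) / (561231 − 560931) = -0.002333
∂h/∂y = (267.7 − 265.8) / (3049480 − 3049985) = -0.003762
Flow = −∇h = (+0.002333 east, +0.003762 north), which points northeast.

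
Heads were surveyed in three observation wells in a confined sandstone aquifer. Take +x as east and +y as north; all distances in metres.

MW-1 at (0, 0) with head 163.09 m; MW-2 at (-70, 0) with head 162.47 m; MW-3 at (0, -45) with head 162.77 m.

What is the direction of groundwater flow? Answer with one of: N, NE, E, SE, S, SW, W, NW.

∂h/∂x = (162.47 − 163.09) / (-70 − 0) = +0.008857
∂h/∂y = (162.77 − 163.09) / (-45 − 0) = +0.007111
Flow = −∇h = (-0.008857 east, -0.007111 north), which points southwest.

SW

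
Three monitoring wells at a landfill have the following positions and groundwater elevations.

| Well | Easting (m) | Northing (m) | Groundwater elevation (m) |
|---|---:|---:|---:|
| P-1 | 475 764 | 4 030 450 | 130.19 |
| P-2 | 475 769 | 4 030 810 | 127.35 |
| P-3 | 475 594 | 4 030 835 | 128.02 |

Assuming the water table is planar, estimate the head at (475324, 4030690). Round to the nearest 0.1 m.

Three-point gradient (reference P-1): Δ to P-2 = (5, 360, -2.84), Δ to P-3 = (-170, 385, -2.17).
∂h/∂x = -0.004946, ∂h/∂y = -0.007820 (det = 63125).
h(475324, 4030690) = 130.19 + (-0.004946)·(-440) + (-0.007820)·(240) = 130.19 +2.176 -1.877 = 130.489 m.

130.5 m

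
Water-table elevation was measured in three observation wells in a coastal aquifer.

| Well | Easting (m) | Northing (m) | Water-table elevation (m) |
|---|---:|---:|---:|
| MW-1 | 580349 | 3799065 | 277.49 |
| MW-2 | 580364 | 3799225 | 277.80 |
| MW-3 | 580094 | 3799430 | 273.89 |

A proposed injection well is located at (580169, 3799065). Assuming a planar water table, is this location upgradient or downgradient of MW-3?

upgradient

Taking MW-1 as reference: MW-2−MW-1 = (15, 160, +0.31); MW-3−MW-1 = (-255, 365, -3.60).
Determinant of the coordinate differences = 15·365 − (-255)·160 = 46275.
∂h/∂x = [(+0.31)·365 − (-3.60)·160] / 46275 = +0.01489
∂h/∂y = [15·(-3.60) − (-255)·(+0.31)] / 46275 = +0.0005413
Head at (580169, 3799065) = 277.49 + (+0.01489)·(-180) + (+0.0005413)·(0) = 274.81 m.
That is higher than the 273.89 m at MW-3, so the point is upgradient.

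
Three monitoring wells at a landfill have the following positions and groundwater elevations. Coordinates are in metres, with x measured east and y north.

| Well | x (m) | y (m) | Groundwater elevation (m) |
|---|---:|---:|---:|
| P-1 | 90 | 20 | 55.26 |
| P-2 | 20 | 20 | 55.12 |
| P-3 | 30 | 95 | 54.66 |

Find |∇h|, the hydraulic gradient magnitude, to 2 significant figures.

Taking P-1 as reference: P-2−P-1 = (-70, 0, -0.14); P-3−P-1 = (-60, 75, -0.60).
Determinant of the coordinate differences = (-70)·75 − (-60)·0 = -5250.
∂h/∂x = [(-0.14)·75 − (-0.60)·0] / -5250 = +0.002000
∂h/∂y = [(-70)·(-0.60) − (-60)·(-0.14)] / -5250 = -0.006400
|∇h| = √(0.002000² + -0.006400²) = 0.006705

0.0067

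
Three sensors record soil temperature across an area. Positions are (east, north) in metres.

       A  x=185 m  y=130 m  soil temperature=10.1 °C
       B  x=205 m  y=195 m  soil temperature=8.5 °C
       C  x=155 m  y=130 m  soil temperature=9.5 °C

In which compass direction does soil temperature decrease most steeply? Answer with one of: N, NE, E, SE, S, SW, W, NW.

NW

Taking A as reference: B−A = (20, 65, -1.6); C−A = (-30, 0, -0.6).
Solve a·Δx + b·Δy = ΔT: det = 20·0 − (-30)·65 = 1950.
∂T/∂x = [(-1.6)·0 − (-0.6)·65] / 1950 = +0.02000
∂T/∂y = [20·(-0.6) − (-30)·(-1.6)] / 1950 = -0.03077
Steepest decrease is along −∇f = (-0.02000 E, +0.03077 N) → northwest.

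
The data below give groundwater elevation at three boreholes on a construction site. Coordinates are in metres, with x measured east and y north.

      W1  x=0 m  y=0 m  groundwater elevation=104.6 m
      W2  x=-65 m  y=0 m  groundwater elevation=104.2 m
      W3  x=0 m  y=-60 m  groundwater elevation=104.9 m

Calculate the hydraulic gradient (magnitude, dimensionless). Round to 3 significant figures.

∂h/∂x = (104.2 − 104.6) / (-65 − 0) = +0.006154
∂h/∂y = (104.9 − 104.6) / (-60 − 0) = -0.005000
|∇h| = √(0.006154² + -0.005000²) = 0.007929

0.00793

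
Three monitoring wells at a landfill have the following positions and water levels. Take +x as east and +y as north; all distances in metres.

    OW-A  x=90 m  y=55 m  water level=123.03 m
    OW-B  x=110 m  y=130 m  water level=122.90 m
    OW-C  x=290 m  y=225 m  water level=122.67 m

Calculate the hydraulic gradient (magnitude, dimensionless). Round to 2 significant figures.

With h = a·x + b·y + c and OW-A as origin, the differences give:
  20·a + 75·b = -0.13
  200·a + 170·b = -0.36
Eliminate b (×170 and ×75, subtract): -11600·a = 4.900 → a = ∂h/∂x = -0.0004224
Back-substitute: b = ∂h/∂y = -0.001621.
|∇h| = √(-0.0004224² + -0.001621²) = 0.001675

0.0017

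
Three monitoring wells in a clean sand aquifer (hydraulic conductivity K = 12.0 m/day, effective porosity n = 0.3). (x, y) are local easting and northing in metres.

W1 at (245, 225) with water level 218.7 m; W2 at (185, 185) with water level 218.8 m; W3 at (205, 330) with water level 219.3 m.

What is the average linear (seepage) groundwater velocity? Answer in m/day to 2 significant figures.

0.24 m/day

With h = a·x + b·y + c and W1 as origin, the differences give:
  (-60)·a + (-40)·b = +0.1
  (-40)·a + 105·b = +0.6
Eliminate b (×105 and ×(-40), subtract): -7900·a = 34.50 → a = ∂h/∂x = -0.004367
Back-substitute: b = ∂h/∂y = +0.004051.
|∇h| = √(-0.004367² + 0.004051²) = 0.005957
Seepage velocity v = K·i/n = 12.0 × 0.005957 / 0.3 = 0.2383 m/day.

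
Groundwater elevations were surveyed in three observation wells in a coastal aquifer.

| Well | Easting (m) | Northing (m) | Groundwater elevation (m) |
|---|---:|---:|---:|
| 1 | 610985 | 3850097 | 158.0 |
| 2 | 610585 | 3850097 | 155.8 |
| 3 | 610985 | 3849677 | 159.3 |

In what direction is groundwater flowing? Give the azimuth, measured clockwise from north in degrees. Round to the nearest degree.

299°

∂h/∂x = (155.8 − 158.0) / (610585 − 610985) = +0.005500
∂h/∂y = (159.3 − 158.0) / (3849677 − 3850097) = -0.003095
Flow direction (−∇h) has components (-0.005500 E, +0.003095 N).
Azimuth = atan2(E, N) = atan2(-0.005500, +0.003095) = 299.4° ≈ 299°.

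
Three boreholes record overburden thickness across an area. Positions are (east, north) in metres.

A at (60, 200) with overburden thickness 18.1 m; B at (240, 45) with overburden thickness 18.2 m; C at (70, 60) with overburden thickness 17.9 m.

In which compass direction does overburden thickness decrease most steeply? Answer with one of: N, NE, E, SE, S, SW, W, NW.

With d = a·x + b·y + c and A as origin, the differences give:
  180·a + (-155)·b = +0.1
  10·a + (-140)·b = -0.2
Eliminate b (×(-140) and ×(-155), subtract): -23650·a = -45.00 → a = ∂d/∂x = +0.001903
Back-substitute: b = ∂d/∂y = +0.001564.
Steepest decrease is along −∇f = (-0.001903 E, -0.001564 N) → southwest.

SW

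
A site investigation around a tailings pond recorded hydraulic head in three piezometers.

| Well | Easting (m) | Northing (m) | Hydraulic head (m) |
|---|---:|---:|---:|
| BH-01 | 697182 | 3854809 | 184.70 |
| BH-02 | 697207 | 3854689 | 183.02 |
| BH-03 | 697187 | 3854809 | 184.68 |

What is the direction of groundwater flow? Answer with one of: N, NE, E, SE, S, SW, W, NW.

S

Differences from BH-01: to BH-02 (Δx, Δy, Δh) = (25, -120, -1.68); to BH-03 = (5, 0, -0.02).
Determinant of the coordinate differences = 25·0 − 5·(-120) = 600.
∂h/∂x = [(-1.68)·0 − (-0.02)·(-120)] / 600 = -0.004000
∂h/∂y = [25·(-0.02) − 5·(-1.68)] / 600 = +0.01317
Flow = −∇h = (+0.004000 east, -0.01317 north), which points south.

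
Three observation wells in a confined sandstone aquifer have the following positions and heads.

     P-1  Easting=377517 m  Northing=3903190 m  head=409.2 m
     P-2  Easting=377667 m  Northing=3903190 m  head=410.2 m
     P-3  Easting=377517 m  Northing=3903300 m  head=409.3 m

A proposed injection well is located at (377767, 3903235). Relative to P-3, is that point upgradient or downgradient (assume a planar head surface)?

upgradient

∂h/∂x = (410.2 − 409.2) / (377667 − 377517) = +0.006667
∂h/∂y = (409.3 − 409.2) / (3903300 − 3903190) = +0.0009091
Head at (377767, 3903235) = 409.2 + (+0.006667)·(250) + (+0.0009091)·(45) = 410.91 m.
That is higher than the 409.3 m at P-3, so the point is upgradient.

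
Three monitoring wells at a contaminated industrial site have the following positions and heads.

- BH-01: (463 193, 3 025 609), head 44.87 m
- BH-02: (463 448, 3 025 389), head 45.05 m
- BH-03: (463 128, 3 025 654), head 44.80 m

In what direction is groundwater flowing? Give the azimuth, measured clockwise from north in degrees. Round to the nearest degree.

230°

Taking BH-01 as reference: BH-02−BH-01 = (255, -220, +0.18); BH-03−BH-01 = (-65, 45, -0.07).
Solve a·Δx + b·Δy = Δh: det = 255·45 − (-65)·(-220) = -2825.
∂h/∂x = [(+0.18)·45 − (-0.07)·(-220)] / -2825 = +0.002584
∂h/∂y = [255·(-0.07) − (-65)·(+0.18)] / -2825 = +0.002177
Flow direction (−∇h) has components (-0.002584 E, -0.002177 N).
Azimuth = atan2(E, N) = atan2(-0.002584, -0.002177) = 229.9° ≈ 230°.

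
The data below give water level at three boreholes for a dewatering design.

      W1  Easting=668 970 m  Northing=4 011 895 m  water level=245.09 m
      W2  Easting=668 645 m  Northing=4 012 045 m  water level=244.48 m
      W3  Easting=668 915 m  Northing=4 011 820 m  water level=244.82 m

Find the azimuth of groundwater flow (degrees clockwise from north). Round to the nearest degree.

Taking W1 as reference: W2−W1 = (-325, 150, -0.61); W3−W1 = (-55, -75, -0.27).
Determinant of the coordinate differences = (-325)·(-75) − (-55)·150 = 32625.
∂h/∂x = [(-0.61)·(-75) − (-0.27)·150] / 32625 = +0.002644
∂h/∂y = [(-325)·(-0.27) − (-55)·(-0.61)] / 32625 = +0.001661
Flow direction (−∇h) has components (-0.002644 E, -0.001661 N).
Azimuth = atan2(E, N) = atan2(-0.002644, -0.001661) = 237.9° ≈ 238°.

238°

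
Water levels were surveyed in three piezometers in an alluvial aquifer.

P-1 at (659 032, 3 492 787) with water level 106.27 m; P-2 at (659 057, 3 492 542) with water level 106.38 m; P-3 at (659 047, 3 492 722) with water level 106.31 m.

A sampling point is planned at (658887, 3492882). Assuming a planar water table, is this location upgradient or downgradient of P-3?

With h = a·x + b·y + c and P-1 as origin, the differences give:
  25·a + (-245)·b = +0.11
  15·a + (-65)·b = +0.04
Eliminate b (×(-65) and ×(-245), subtract): 2050·a = 2.650 → a = ∂h/∂x = +0.001293
Back-substitute: b = ∂h/∂y = -0.0003171.
Head at (658887, 3492882) = 106.27 + (+0.001293)·(-145) + (-0.0003171)·(95) = 106.05 m.
That is lower than the 106.31 m at P-3, so the point is downgradient.

downgradient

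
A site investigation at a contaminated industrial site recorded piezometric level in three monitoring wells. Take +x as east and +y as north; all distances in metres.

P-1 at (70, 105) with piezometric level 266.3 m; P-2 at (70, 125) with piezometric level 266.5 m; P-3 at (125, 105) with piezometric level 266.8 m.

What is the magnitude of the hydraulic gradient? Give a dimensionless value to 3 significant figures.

0.0135

With h = a·x + b·y + c and P-1 as origin, the differences give:
  0·a + 20·b = +0.2
  55·a + 0·b = +0.5
Eliminate b (×0 and ×20, subtract): -1100·a = -10.00 → a = ∂h/∂x = +0.009091
Back-substitute: b = ∂h/∂y = +0.010000.
|∇h| = √(0.009091² + 0.010000²) = 0.01351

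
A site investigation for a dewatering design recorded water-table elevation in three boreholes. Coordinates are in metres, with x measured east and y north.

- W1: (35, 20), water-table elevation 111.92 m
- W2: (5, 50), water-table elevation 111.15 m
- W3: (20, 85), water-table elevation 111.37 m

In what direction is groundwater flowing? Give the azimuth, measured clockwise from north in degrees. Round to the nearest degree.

278°

Differences from W1: to W2 (Δx, Δy, Δh) = (-30, 30, -0.77); to W3 = (-15, 65, -0.55).
Solve a·Δx + b·Δy = Δh: det = (-30)·65 − (-15)·30 = -1500.
∂h/∂x = [(-0.77)·65 − (-0.55)·30] / -1500 = +0.02237
∂h/∂y = [(-30)·(-0.55) − (-15)·(-0.77)] / -1500 = -0.003300
Flow direction (−∇h) has components (-0.02237 E, +0.003300 N).
Azimuth = atan2(E, N) = atan2(-0.02237, +0.003300) = 278.4° ≈ 278°.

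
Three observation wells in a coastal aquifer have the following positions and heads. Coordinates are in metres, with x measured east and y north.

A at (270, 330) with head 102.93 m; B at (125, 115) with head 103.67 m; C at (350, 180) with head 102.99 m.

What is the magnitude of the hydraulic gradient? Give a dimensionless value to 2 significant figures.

0.0031

With h = a·x + b·y + c and A as origin, the differences give:
  (-145)·a + (-215)·b = +0.74
  80·a + (-150)·b = +0.06
Eliminate b (×(-150) and ×(-215), subtract): 38950·a = -98.100 → a = ∂h/∂x = -0.002519
Back-substitute: b = ∂h/∂y = -0.001743.
|∇h| = √(-0.002519² + -0.001743²) = 0.003063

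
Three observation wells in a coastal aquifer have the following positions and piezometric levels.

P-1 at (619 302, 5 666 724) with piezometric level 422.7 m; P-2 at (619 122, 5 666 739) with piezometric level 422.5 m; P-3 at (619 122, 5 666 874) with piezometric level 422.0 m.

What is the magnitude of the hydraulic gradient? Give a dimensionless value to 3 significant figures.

0.00379

Taking P-1 as reference: P-2−P-1 = (-180, 15, -0.2); P-3−P-1 = (-180, 150, -0.7).
Determinant of the coordinate differences = (-180)·150 − (-180)·15 = -24300.
∂h/∂x = [(-0.2)·150 − (-0.7)·15] / -24300 = +0.0008025
∂h/∂y = [(-180)·(-0.7) − (-180)·(-0.2)] / -24300 = -0.003704
|∇h| = √(0.0008025² + -0.003704²) = 0.00379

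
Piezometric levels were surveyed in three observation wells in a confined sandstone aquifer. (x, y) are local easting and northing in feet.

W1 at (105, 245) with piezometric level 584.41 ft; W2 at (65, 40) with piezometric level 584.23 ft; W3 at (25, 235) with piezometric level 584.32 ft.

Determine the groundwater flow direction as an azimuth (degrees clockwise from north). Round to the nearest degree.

237°

Differences from W1: to W2 (Δx, Δy, Δh) = (-40, -205, -0.18); to W3 = (-80, -10, -0.09).
Solve a·Δx + b·Δy = Δh: det = (-40)·(-10) − (-80)·(-205) = -16000.
∂h/∂x = [(-0.18)·(-10) − (-0.09)·(-205)] / -16000 = +0.001041
∂h/∂y = [(-40)·(-0.09) − (-80)·(-0.18)] / -16000 = +0.0006750
Flow direction (−∇h) has components (-0.001041 E, -0.0006750 N).
Azimuth = atan2(E, N) = atan2(-0.001041, -0.0006750) = 237.0° ≈ 237°.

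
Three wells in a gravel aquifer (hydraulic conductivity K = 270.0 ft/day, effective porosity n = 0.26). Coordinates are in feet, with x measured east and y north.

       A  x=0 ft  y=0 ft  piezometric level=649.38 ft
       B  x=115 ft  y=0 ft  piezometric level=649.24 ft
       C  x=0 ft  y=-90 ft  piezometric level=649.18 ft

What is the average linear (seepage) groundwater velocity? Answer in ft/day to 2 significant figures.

∂h/∂x = (649.24 − 649.38) / (115 − 0) = -0.001217
∂h/∂y = (649.18 − 649.38) / (-90 − 0) = +0.002222
|∇h| = √(-0.001217² + 0.002222²) = 0.002533
Seepage velocity v = K·i/n = 270.0 × 0.002533 / 0.26 = 2.63 ft/day.

2.6 ft/day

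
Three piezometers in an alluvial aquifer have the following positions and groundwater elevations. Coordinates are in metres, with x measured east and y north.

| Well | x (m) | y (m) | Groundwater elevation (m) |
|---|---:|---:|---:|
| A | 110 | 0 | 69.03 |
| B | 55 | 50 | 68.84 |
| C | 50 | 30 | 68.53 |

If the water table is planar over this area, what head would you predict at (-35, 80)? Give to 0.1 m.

Differences from A: to B (Δx, Δy, Δh) = (-55, 50, -0.19); to C = (-60, 30, -0.50).
Solve a·Δx + b·Δy = Δh: det = (-55)·30 − (-60)·50 = 1350.
∂h/∂x = [(-0.19)·30 − (-0.50)·50] / 1350 = +0.01430
∂h/∂y = [(-55)·(-0.50) − (-60)·(-0.19)] / 1350 = +0.01193
h(-35, 80) = 69.03 + (+0.01430)·(-145) + (+0.01193)·(80) = 69.03 -2.073 +0.954 = 67.911 m.

67.9 m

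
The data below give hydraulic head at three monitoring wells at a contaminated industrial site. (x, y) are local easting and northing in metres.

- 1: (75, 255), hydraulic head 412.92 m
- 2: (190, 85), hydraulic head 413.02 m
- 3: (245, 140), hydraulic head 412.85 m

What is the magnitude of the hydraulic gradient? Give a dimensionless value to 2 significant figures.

0.0022

Three-point gradient (reference 1): Δ to 2 = (115, -170, +0.10), Δ to 3 = (170, -115, -0.07).
∂h/∂x = -0.001493, ∂h/∂y = -0.001598 (det = 15675).
|∇h| = √(-0.001493² + -0.001598²) = 0.002187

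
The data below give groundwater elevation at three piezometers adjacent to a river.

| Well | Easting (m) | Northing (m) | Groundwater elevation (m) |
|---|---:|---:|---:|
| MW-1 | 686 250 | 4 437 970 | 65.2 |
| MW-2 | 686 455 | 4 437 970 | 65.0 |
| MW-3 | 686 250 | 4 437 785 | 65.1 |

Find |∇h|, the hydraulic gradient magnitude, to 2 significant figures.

∂h/∂x = (65.0 − 65.2) / (686455 − 686250) = -0.0009756
∂h/∂y = (65.1 − 65.2) / (4437785 − 4437970) = +0.0005405
|∇h| = √(-0.0009756² + 0.0005405²) = 0.001115

0.0011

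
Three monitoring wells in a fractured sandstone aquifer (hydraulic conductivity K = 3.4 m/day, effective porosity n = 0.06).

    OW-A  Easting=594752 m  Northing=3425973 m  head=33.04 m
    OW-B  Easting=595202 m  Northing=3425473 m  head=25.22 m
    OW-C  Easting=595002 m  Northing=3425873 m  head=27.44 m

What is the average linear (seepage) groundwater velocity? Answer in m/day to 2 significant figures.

1.5 m/day

Differences from OW-A: to OW-B (Δx, Δy, Δh) = (450, -500, -7.82); to OW-C = (250, -100, -5.60).
Solve a·Δx + b·Δy = Δh: det = 450·(-100) − 250·(-500) = 80000.
∂h/∂x = [(-7.82)·(-100) − (-5.60)·(-500)] / 80000 = -0.02522
∂h/∂y = [450·(-5.60) − 250·(-7.82)] / 80000 = -0.007062
|∇h| = √(-0.02522² + -0.007062²) = 0.02619
Seepage velocity v = K·i/n = 3.4 × 0.02619 / 0.06 = 1.484 m/day.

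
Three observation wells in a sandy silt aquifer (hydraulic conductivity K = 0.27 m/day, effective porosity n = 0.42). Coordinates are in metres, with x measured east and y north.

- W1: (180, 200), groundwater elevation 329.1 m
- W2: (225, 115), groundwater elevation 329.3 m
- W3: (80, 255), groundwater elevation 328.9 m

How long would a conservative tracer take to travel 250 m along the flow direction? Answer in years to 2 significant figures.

With h = a·x + b·y + c and W1 as origin, the differences give:
  45·a + (-85)·b = +0.2
  (-100)·a + 55·b = -0.2
Eliminate b (×55 and ×(-85), subtract): -6025·a = -6.00 → a = ∂h/∂x = +0.0009959
Back-substitute: b = ∂h/∂y = -0.001826.
|∇h| = √(0.0009959² + -0.001826²) = 0.00208
Seepage velocity v = K·i/n = 0.27 × 0.00208 / 0.42 = 0.001337 m/day.
t = 250 / 0.001337 = 1.87e+05 days = 512 years.

510 years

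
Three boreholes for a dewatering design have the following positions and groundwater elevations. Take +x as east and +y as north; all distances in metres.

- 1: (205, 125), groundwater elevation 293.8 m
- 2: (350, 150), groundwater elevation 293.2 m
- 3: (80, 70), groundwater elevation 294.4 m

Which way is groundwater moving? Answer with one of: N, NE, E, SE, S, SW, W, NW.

With h = a·x + b·y + c and 1 as origin, the differences give:
  145·a + 25·b = -0.6
  (-125)·a + (-55)·b = +0.6
Eliminate b (×(-55) and ×25, subtract): -4850·a = 18.00 → a = ∂h/∂x = -0.003711
Back-substitute: b = ∂h/∂y = -0.002474.
Flow = −∇h = (+0.003711 east, +0.002474 north), which points northeast.

NE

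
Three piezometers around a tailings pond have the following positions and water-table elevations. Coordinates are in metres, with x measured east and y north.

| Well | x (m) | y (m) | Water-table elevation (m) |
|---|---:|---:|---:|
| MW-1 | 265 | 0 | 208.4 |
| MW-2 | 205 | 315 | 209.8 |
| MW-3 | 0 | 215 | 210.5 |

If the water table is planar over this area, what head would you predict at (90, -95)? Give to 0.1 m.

With h = a·x + b·y + c and MW-1 as origin, the differences give:
  (-60)·a + 315·b = +1.4
  (-265)·a + 215·b = +2.1
Eliminate b (×215 and ×315, subtract): 70575·a = -360.50 → a = ∂h/∂x = -0.005108
Back-substitute: b = ∂h/∂y = +0.003471.
h(90, -95) = 208.4 + (-0.005108)·(-175) + (+0.003471)·(-95) = 208.4 +0.894 -0.330 = 208.964 m.

209.0 m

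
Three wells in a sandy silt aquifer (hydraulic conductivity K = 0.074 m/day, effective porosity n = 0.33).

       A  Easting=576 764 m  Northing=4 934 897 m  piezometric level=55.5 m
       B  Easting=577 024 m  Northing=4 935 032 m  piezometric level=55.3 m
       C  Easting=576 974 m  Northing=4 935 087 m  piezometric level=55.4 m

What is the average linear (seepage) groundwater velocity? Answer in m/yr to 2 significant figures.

With h = a·x + b·y + c and A as origin, the differences give:
  260·a + 135·b = -0.2
  210·a + 190·b = -0.1
Eliminate b (×190 and ×135, subtract): 21050·a = -24.50 → a = ∂h/∂x = -0.001164
Back-substitute: b = ∂h/∂y = +0.0007601.
|∇h| = √(-0.001164² + 0.0007601²) = 0.00139
Seepage velocity v = K·i/n = 0.074 × 0.00139 / 0.33 = 0.0003117 m/day = 0.1138 m/yr.

0.11 m/yr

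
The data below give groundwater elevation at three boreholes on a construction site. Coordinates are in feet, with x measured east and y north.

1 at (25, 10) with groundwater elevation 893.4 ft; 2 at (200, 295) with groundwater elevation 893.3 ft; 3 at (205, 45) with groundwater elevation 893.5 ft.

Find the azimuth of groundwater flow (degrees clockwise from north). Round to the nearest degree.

318°

With h = a·x + b·y + c and 1 as origin, the differences give:
  175·a + 285·b = -0.1
  180·a + 35·b = +0.1
Eliminate b (×35 and ×285, subtract): -45175·a = -32.00 → a = ∂h/∂x = +0.0007084
Back-substitute: b = ∂h/∂y = -0.0007858.
Flow direction (−∇h) has components (-0.0007084 E, +0.0007858 N).
Azimuth = atan2(E, N) = atan2(-0.0007084, +0.0007858) = 318.0° ≈ 318°.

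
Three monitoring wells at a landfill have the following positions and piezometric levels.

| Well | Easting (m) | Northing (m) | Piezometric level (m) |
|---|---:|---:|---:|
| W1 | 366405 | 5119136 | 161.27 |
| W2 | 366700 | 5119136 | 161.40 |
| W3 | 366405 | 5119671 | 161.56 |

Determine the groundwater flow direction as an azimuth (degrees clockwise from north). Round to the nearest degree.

∂h/∂x = (161.40 − 161.27) / (366700 − 366405) = +0.0004407
∂h/∂y = (161.56 − 161.27) / (5119671 − 5119136) = +0.0005421
Flow direction (−∇h) has components (-0.0004407 E, -0.0005421 N).
Azimuth = atan2(E, N) = atan2(-0.0004407, -0.0005421) = 219.1° ≈ 219°.

219°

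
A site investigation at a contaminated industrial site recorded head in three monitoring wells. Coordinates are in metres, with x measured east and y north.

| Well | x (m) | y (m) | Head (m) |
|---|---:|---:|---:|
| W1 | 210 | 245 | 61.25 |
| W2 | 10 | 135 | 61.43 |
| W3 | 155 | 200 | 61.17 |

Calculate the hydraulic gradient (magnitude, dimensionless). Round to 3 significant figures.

0.0105

Differences from W1: to W2 (Δx, Δy, Δh) = (-200, -110, +0.18); to W3 = (-55, -45, -0.08).
Solve a·Δx + b·Δy = Δh: det = (-200)·(-45) − (-55)·(-110) = 2950.
∂h/∂x = [(+0.18)·(-45) − (-0.08)·(-110)] / 2950 = -0.005729
∂h/∂y = [(-200)·(-0.08) − (-55)·(+0.18)] / 2950 = +0.008780
|∇h| = √(-0.005729² + 0.008780²) = 0.01048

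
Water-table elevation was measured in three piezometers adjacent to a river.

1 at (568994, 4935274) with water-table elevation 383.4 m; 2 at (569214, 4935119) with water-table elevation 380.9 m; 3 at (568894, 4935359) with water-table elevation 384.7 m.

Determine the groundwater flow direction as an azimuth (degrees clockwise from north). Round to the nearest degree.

Three-point gradient (reference 1): Δ to 2 = (220, -155, -2.5), Δ to 3 = (-100, 85, +1.3).
∂h/∂x = -0.003437, ∂h/∂y = +0.01125 (det = 3200).
Flow direction (−∇h) has components (+0.003437 E, -0.01125 N).
Azimuth = atan2(E, N) = atan2(+0.003437, -0.01125) = 163.0° ≈ 163°.

163°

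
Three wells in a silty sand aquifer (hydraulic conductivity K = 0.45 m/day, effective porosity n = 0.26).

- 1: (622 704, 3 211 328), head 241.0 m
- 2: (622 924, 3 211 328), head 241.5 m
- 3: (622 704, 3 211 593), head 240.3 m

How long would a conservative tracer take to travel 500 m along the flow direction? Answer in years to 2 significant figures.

∂h/∂x = (241.5 − 241.0) / (622924 − 622704) = +0.002273
∂h/∂y = (240.3 − 241.0) / (3211593 − 3211328) = -0.002642
|∇h| = √(0.002273² + -0.002642²) = 0.003485
Seepage velocity v = K·i/n = 0.45 × 0.003485 / 0.26 = 0.006032 m/day.
t = 500 / 0.006032 = 8.289e+04 days = 227 years.

230 years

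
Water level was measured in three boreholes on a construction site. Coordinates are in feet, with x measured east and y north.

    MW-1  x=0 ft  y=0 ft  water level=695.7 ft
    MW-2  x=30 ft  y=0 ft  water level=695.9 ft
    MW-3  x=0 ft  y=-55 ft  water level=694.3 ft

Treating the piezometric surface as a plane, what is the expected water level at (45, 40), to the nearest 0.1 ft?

697.0 ft

∂h/∂x = (695.9 − 695.7) / (30 − 0) = +0.006667
∂h/∂y = (694.3 − 695.7) / (-55 − 0) = +0.02545
h(45, 40) = 695.7 + (+0.006667)·(45) + (+0.02545)·(40) = 695.7 +0.300 +1.018 = 697.018 ft.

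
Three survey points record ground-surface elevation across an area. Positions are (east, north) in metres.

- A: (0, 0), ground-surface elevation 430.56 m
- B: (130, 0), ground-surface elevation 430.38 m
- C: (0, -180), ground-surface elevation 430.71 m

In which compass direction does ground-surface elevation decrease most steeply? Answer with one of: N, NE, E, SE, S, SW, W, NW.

∂z/∂x = (430.38 − 430.56) / (130 − 0) = -0.001385
∂z/∂y = (430.71 − 430.56) / (-180 − 0) = -0.0008333
Steepest decrease is along −∇f = (+0.001385 E, +0.0008333 N) → northeast.

NE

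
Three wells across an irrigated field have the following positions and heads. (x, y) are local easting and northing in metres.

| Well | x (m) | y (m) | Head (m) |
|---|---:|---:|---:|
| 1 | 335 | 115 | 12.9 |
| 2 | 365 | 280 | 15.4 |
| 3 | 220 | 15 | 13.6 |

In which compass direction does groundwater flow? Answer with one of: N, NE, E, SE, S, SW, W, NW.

With h = a·x + b·y + c and 1 as origin, the differences give:
  30·a + 165·b = +2.5
  (-115)·a + (-100)·b = +0.7
Eliminate b (×(-100) and ×165, subtract): 15975·a = -365.50 → a = ∂h/∂x = -0.02288
Back-substitute: b = ∂h/∂y = +0.01931.
Flow = −∇h = (+0.02288 east, -0.01931 north), which points southeast.

SE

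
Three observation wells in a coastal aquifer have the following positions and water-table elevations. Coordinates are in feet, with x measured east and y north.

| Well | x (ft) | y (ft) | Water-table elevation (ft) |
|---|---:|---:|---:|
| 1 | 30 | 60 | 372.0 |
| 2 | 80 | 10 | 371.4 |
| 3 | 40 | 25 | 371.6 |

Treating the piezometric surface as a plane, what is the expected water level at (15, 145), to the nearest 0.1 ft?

373.0 ft

With h = a·x + b·y + c and 1 as origin, the differences give:
  50·a + (-50)·b = -0.6
  10·a + (-35)·b = -0.4
Eliminate b (×(-35) and ×(-50), subtract): -1250·a = 1.00 → a = ∂h/∂x = -0.0008000
Back-substitute: b = ∂h/∂y = +0.01120.
h(15, 145) = 372.0 + (-0.0008000)·(-15) + (+0.01120)·(85) = 372.0 +0.012 +0.952 = 372.964 ft.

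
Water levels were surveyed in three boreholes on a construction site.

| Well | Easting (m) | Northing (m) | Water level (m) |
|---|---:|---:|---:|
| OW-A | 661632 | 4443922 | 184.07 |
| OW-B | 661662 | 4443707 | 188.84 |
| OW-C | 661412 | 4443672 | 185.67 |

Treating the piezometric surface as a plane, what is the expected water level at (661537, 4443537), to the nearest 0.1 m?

Differences from OW-A: to OW-B (Δx, Δy, Δh) = (30, -215, +4.77); to OW-C = (-220, -250, +1.60).
Solve a·Δx + b·Δy = Δh: det = 30·(-250) − (-220)·(-215) = -54800.
∂h/∂x = [(+4.77)·(-250) − (+1.60)·(-215)] / -54800 = +0.01548
∂h/∂y = [30·(+1.60) − (-220)·(+4.77)] / -54800 = -0.02003
h(661537, 4443537) = 184.07 + (+0.01548)·(-95) + (-0.02003)·(-385) = 184.07 -1.471 +7.710 = 190.309 m.

190.3 m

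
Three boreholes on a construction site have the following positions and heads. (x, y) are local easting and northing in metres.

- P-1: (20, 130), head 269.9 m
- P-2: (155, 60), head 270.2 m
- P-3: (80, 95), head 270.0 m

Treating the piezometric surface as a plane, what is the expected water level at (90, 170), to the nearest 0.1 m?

270.7 m

With h = a·x + b·y + c and P-1 as origin, the differences give:
  135·a + (-70)·b = +0.3
  60·a + (-35)·b = +0.1
Eliminate b (×(-35) and ×(-70), subtract): -525·a = -3.50 → a = ∂h/∂x = +0.006667
Back-substitute: b = ∂h/∂y = +0.008571.
h(90, 170) = 269.9 + (+0.006667)·(70) + (+0.008571)·(40) = 269.9 +0.467 +0.343 = 270.710 m.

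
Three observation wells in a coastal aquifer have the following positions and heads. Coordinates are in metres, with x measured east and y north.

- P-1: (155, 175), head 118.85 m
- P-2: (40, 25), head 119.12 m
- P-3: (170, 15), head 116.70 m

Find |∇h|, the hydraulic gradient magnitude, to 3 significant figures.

With h = a·x + b·y + c and P-1 as origin, the differences give:
  (-115)·a + (-150)·b = +0.27
  15·a + (-160)·b = -2.15
Eliminate b (×(-160) and ×(-150), subtract): 20650·a = -365.700 → a = ∂h/∂x = -0.01771
Back-substitute: b = ∂h/∂y = +0.01178.
|∇h| = √(-0.01771² + 0.01178²) = 0.02127

0.0213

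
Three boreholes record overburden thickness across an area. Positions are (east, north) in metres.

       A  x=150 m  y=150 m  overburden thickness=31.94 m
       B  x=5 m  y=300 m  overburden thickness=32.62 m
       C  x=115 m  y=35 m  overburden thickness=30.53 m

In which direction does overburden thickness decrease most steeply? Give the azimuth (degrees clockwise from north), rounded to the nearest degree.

With d = a·x + b·y + c and A as origin, the differences give:
  (-145)·a + 150·b = +0.68
  (-35)·a + (-115)·b = -1.41
Eliminate b (×(-115) and ×150, subtract): 21925·a = 133.300 → a = ∂d/∂x = +0.006080
Back-substitute: b = ∂d/∂y = +0.01041.
Steepest decrease is along −∇f: components (-0.006080 E, -0.01041 N).
Azimuth = atan2(-0.006080, -0.01041) = 210.3° ≈ 210°.

210°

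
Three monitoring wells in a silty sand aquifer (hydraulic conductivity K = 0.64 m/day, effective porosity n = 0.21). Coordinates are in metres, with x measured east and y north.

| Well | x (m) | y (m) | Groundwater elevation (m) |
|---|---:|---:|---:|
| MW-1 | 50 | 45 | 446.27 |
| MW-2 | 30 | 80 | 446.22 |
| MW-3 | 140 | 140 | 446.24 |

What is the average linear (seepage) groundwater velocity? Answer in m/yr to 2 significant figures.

Taking MW-1 as reference: MW-2−MW-1 = (-20, 35, -0.05); MW-3−MW-1 = (90, 95, -0.03).
Solve a·Δx + b·Δy = Δh: det = (-20)·95 − 90·35 = -5050.
∂h/∂x = [(-0.05)·95 − (-0.03)·35] / -5050 = +0.0007327
∂h/∂y = [(-20)·(-0.03) − 90·(-0.05)] / -5050 = -0.001010
|∇h| = √(0.0007327² + -0.001010²) = 0.001248
Seepage velocity v = K·i/n = 0.64 × 0.001248 / 0.21 = 0.003803 m/day = 1.389 m/yr.

1.4 m/yr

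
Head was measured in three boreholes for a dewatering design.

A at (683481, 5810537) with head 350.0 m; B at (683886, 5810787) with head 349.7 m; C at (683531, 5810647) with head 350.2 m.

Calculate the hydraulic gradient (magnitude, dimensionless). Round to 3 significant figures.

0.00396

Differences from A: to B (Δx, Δy, Δh) = (405, 250, -0.3); to C = (50, 110, +0.2).
Solve a·Δx + b·Δy = Δh: det = 405·110 − 50·250 = 32050.
∂h/∂x = [(-0.3)·110 − (+0.2)·250] / 32050 = -0.002590
∂h/∂y = [405·(+0.2) − 50·(-0.3)] / 32050 = +0.002995
|∇h| = √(-0.002590² + 0.002995²) = 0.00396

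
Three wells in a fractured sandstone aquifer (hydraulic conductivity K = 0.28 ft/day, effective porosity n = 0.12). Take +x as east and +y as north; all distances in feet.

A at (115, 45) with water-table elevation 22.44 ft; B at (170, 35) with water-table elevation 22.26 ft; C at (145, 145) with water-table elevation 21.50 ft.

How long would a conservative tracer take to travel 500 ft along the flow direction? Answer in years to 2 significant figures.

Taking A as reference: B−A = (55, -10, -0.18); C−A = (30, 100, -0.94).
Determinant of the coordinate differences = 55·100 − 30·(-10) = 5800.
∂h/∂x = [(-0.18)·100 − (-0.94)·(-10)] / 5800 = -0.004724
∂h/∂y = [55·(-0.94) − 30·(-0.18)] / 5800 = -0.007983
|∇h| = √(-0.004724² + -0.007983²) = 0.009276
Seepage velocity v = K·i/n = 0.28 × 0.009276 / 0.12 = 0.02164 ft/day.
t = 500 / 0.02164 = 2.311e+04 days = 63.3 years.

63 years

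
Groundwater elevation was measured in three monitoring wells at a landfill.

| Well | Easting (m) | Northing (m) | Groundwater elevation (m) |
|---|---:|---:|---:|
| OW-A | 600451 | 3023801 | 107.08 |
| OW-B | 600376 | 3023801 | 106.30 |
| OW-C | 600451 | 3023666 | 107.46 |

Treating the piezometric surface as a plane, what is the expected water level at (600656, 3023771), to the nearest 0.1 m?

∂h/∂x = (106.30 − 107.08) / (600376 − 600451) = +0.01040
∂h/∂y = (107.46 − 107.08) / (3023666 − 3023801) = -0.002815
h(600656, 3023771) = 107.08 + (+0.01040)·(205) + (-0.002815)·(-30) = 107.08 +2.132 +0.084 = 109.296 m.

109.3 m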